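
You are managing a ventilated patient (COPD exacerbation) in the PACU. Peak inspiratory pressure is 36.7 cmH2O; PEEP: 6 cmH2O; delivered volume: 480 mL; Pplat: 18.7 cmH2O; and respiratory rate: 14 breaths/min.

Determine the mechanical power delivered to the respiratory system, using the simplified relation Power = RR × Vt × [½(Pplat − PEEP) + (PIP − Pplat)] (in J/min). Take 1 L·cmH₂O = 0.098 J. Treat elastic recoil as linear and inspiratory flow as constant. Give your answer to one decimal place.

16.0

Per-breath work = Vt × [½(Pplat−PEEP) + (PIP−Pplat)] = 0.480 × [0.5×12.7 + 18.0] = 0.480 × 24.35 = 11.688 L·cmH2O.
Power = 14 × 11.688 = 163.63 L·cmH2O/min.
× 0.098 J/(L·cmH2O) → 16.036 J/min.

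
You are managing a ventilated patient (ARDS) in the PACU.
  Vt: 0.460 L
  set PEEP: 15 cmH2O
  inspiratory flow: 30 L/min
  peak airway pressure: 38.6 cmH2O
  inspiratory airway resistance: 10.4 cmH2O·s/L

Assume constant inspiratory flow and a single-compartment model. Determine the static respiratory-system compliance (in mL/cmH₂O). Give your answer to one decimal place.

Flow: 30 L/min ÷ 60 = 0.5 L/s.
Equation of motion (constant flow): PIP = Vt/C + R·V̇ + PEEP.
Vt/C = PIP − R·V̇ − PEEP = 38.6 − 10.4×0.5 − 15 = 38.6 − 5.2 − 15 = 18.4 cmH2O.
C = Vt / 18.4 = 460 / 18.4 = 25.0 mL/cmH2O.

25.0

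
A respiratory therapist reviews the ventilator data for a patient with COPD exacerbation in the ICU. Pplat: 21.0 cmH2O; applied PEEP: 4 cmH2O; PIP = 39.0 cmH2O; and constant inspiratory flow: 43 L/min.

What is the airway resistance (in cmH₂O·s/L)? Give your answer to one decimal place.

Flow: 43 L/min ÷ 60 = 0.7167 L/s.
Raw = (PIP − Pplat) / flow = (39.0 − 21.0) / 0.7167 = 18.0 / 0.7167 = 25.115 cmH2O·s/L.

25.1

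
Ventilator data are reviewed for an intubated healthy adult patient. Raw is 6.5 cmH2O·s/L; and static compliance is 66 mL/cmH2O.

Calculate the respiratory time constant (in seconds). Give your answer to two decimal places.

0.43

τ = R × C = 6.5 × 66 mL/cmH2O = 6.5 × 0.066 L/cmH2O = 0.429 s.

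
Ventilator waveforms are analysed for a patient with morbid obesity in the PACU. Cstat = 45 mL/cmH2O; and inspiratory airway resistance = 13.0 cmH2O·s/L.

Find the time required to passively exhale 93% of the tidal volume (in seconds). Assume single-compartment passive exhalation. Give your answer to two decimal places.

1.56

τ = R × C = 13.0 × 45 mL/cmH2O = 13.0 × 0.045 L/cmH2O = 0.585 s.
Exhaled fraction f = 1 − e^(−t/τ) → t = −τ·ln(1 − f) = −0.585·ln(0.07) = 1.556 s.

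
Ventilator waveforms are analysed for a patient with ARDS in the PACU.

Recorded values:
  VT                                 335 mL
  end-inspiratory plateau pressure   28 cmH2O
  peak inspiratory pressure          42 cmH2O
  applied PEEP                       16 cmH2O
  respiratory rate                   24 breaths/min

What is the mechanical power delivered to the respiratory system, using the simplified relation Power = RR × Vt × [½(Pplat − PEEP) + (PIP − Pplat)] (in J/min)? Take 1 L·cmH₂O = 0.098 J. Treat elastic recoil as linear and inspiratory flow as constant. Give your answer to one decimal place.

Per-breath work = Vt × [½(Pplat−PEEP) + (PIP−Pplat)] = 0.335 × [0.5×12.0 + 14.0] = 0.335 × 20.0 = 6.7 L·cmH2O.
Power = 24 × 6.7 = 160.8 L·cmH2O/min.
× 0.098 J/(L·cmH2O) → 15.758 J/min.

15.8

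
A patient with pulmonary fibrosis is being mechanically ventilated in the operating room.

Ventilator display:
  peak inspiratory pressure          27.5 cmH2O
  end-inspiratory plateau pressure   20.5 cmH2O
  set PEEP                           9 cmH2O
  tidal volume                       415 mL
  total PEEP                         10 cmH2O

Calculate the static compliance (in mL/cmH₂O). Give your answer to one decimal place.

End-expiratory occlusion gives total PEEP = 10 cmH2O (intrinsic PEEP = 10 − 9 = 1). Use total PEEP for the elastic gradient.
Cstat = Vt / (Pplat − PEEPtotal) = 415 / (20.5 − 10) = 415 / 10.5 = 39.524 mL/cmH2O.

39.5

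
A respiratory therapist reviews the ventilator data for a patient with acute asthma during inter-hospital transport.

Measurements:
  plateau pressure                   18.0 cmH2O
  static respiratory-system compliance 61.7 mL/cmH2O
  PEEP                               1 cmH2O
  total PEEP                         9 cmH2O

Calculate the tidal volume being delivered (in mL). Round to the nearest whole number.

555

End-expiratory occlusion gives total PEEP = 9 cmH2O (intrinsic PEEP = 9 − 1 = 8). Use total PEEP for the elastic gradient.
Vt = Cstat × (Pplat − PEEPtotal) = 61.7 × (18.0 − 9) = 61.7 × 9.0 = 555.3 mL.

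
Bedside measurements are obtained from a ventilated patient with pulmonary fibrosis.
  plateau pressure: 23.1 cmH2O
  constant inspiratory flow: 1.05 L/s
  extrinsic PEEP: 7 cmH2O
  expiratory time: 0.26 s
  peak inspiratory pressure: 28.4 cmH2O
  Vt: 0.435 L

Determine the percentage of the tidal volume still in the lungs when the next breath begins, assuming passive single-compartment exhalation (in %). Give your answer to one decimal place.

R = (PIP − Pplat)/V̇ = (28.4 − 23.1) / 1.05 = 5.3/1.05 = 5.048 cmH2O·s/L.
C = Vt/(Pplat − PEEP) = 435.0 / (23.1 − 7) = 435.0/16.1 = 27.019 mL/cmH2O.
τ = R × C = 5.048 × 0.02702 L/cmH2O = 0.1364 s.
Fraction remaining at end-expiration = e^(−Te/τ) = e^(−0.26/0.1364) = 0.1487 → 14.87%.

14.9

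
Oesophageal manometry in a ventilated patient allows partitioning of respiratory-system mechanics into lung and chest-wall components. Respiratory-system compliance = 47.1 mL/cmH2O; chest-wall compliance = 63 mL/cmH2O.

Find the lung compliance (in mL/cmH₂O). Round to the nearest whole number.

1/CL = 1/Crs − 1/Ccw.
1/CL = 1/47.1 − 1/63 = 0.005358.
CL = 186.64 mL/cmH2O.

187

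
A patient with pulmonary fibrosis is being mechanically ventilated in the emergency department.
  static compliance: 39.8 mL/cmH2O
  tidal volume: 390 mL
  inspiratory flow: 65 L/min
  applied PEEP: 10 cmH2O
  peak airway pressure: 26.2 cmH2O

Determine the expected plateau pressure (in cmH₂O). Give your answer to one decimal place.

Pplat = PEEP + Vt / Cstat = 10 + 390 / 39.8 = 10 + 9.799 = 19.799 cmH2O.

19.8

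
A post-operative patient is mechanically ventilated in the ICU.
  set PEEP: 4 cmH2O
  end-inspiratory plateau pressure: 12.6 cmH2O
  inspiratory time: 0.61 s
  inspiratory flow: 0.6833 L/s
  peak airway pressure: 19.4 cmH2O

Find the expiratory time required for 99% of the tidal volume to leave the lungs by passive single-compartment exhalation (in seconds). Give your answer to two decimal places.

Vt = flow × Ti = 0.6833 L/s × 0.61 s × 1000 mL/L = 416.81 mL.
R = (PIP − Pplat)/V̇ = (19.4 − 12.6) / 0.6833 = 6.8/0.6833 = 9.952 cmH2O·s/L.
C = Vt/(Pplat − PEEP) = 416.81 / (12.6 − 4) = 416.81/8.6 = 48.466 mL/cmH2O.
τ = R × C = 9.952 × 0.04847 L/cmH2O = 0.4824 s.
t = −τ·ln(1 − 0.99) = −0.4824·ln(0.01) = 2.222 s.

2.22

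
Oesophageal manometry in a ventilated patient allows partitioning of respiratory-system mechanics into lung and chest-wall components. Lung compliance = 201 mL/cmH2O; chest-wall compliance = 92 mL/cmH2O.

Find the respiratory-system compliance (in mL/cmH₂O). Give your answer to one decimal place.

63.1

Lung and chest wall are elastances in series: 1/Crs = 1/CL + 1/Ccw.
1/Crs = 1/201 + 1/92 = 0.01584.
Crs = 63.131 mL/cmH2O.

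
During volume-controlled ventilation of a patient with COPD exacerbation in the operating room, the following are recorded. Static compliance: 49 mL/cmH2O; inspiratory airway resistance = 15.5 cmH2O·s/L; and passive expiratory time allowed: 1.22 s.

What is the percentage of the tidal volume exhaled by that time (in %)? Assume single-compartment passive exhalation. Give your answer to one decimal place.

79.9

τ = R × C = 15.5 × 49 mL/cmH2O = 15.5 × 0.049 L/cmH2O = 0.7595 s.
Passive exhalation: V(t)/V₀ = e^(−t/τ) = e^(−1.22/0.7595) = 0.2006.
Fraction exhaled = 1 − 0.2006 = 0.7994 → 79.94%.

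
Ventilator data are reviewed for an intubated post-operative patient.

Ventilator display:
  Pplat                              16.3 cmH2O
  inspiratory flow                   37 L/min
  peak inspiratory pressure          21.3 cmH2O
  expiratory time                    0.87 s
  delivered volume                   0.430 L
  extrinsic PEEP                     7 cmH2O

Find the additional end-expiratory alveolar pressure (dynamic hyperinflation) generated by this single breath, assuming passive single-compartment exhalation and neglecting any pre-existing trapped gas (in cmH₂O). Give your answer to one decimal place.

0.9

Flow: 37 L/min ÷ 60 = 0.6167 L/s.
R = (PIP − Pplat)/V̇ = (21.3 − 16.3) / 0.6167 = 5.0/0.6167 = 8.108 cmH2O·s/L.
C = Vt/(Pplat − PEEP) = 430.0 / (16.3 − 7) = 430.0/9.3 = 46.237 mL/cmH2O.
τ = R × C = 8.108 × 0.04624 L/cmH2O = 0.3749 s.
Fraction remaining = e^(−Te/τ) = e^(−0.87/0.3749) = 0.09821; trapped volume = 430.0 × 0.09821 = 42.23 mL.
Additional alveolar pressure from trapping ≈ V_trapped / C = 42.23 / 46.237 = 0.9133 cmH2O.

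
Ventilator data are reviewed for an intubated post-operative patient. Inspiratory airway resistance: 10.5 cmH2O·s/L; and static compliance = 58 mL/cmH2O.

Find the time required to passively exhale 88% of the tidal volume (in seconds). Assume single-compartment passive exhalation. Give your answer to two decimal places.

τ = R × C = 10.5 × 58 mL/cmH2O = 10.5 × 0.058 L/cmH2O = 0.609 s.
Exhaled fraction f = 1 − e^(−t/τ) → t = −τ·ln(1 − f) = −0.609·ln(0.12) = 1.291 s.

1.29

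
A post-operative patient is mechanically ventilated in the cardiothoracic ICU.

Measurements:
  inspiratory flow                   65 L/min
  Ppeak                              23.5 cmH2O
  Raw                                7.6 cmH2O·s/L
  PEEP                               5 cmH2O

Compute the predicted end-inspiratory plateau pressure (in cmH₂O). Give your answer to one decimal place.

Flow: 65 L/min ÷ 60 = 1.0833 L/s.
Pplat = PIP − Raw × flow = 23.5 − 7.6 × 1.0833 = 23.5 − 8.233 = 15.267 cmH2O.

15.3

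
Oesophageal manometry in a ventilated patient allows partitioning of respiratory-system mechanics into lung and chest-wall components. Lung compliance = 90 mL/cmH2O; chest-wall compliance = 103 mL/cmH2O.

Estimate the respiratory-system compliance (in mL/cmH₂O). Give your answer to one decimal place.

Lung and chest wall are elastances in series: 1/Crs = 1/CL + 1/Ccw.
1/Crs = 1/90 + 1/103 = 0.02082.
Crs = 48.031 mL/cmH2O.

48.0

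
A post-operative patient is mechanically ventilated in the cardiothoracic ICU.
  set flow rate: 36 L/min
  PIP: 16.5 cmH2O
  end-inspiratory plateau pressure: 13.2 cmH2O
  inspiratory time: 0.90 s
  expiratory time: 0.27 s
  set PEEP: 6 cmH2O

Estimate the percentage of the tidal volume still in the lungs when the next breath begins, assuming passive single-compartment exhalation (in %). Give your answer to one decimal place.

Flow: 36 L/min ÷ 60 = 0.6 L/s.
Vt = flow × Ti = 0.6 L/s × 0.90 s × 1000 mL/L = 540.0 mL.
R = (PIP − Pplat)/V̇ = (16.5 − 13.2) / 0.6 = 3.3/0.6 = 5.5 cmH2O·s/L.
C = Vt/(Pplat − PEEP) = 540.0 / (13.2 − 6) = 540.0/7.2 = 75.0 mL/cmH2O.
τ = R × C = 5.5 × 0.075 L/cmH2O = 0.4125 s.
Fraction remaining at end-expiration = e^(−Te/τ) = e^(−0.27/0.4125) = 0.5197 → 51.97%.

52.0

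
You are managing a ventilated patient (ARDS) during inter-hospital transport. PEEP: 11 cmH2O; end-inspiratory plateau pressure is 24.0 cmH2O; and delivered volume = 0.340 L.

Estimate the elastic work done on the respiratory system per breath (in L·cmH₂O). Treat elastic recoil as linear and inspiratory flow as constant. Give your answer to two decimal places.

2.21

Elastic work ≈ ½ × (Pplat − PEEP) × Vt = 0.5 × (24.0 − 11) × 0.340 L = 0.5 × 13.0 × 0.340 = 2.21 L·cmH2O.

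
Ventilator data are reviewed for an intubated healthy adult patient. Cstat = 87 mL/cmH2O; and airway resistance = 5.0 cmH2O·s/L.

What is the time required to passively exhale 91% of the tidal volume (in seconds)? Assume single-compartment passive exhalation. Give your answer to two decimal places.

1.05

τ = R × C = 5.0 × 87 mL/cmH2O = 5.0 × 0.087 L/cmH2O = 0.435 s.
Exhaled fraction f = 1 − e^(−t/τ) → t = −τ·ln(1 − f) = −0.435·ln(0.09) = 1.047 s.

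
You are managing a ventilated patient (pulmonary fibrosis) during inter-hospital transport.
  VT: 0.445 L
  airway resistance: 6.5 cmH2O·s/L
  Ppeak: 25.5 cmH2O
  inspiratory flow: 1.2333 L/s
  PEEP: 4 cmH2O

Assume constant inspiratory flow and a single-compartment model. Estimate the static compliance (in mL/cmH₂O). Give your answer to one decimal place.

Equation of motion (constant flow): PIP = Vt/C + R·V̇ + PEEP.
Vt/C = PIP − R·V̇ − PEEP = 25.5 − 6.5×1.2333 − 4 = 25.5 − 8.016 − 4 = 13.484 cmH2O.
C = Vt / 13.484 = 445 / 13.484 = 33.002 mL/cmH2O.

33.0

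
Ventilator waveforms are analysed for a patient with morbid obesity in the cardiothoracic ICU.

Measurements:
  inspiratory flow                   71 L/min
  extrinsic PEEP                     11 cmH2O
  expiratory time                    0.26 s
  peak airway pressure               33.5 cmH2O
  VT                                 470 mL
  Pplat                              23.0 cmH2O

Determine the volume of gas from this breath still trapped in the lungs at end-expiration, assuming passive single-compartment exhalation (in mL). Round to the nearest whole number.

Flow: 71 L/min ÷ 60 = 1.1833 L/s.
R = (PIP − Pplat)/V̇ = (33.5 − 23.0) / 1.1833 = 10.5/1.1833 = 8.873 cmH2O·s/L.
C = Vt/(Pplat − PEEP) = 470.0 / (23.0 − 11) = 470.0/12.0 = 39.167 mL/cmH2O.
τ = R × C = 8.873 × 0.03917 L/cmH2O = 0.3476 s.
Fraction remaining = e^(−Te/τ) = e^(−0.26/0.3476) = 0.4733.
Trapped volume = 470.0 × 0.4733 = 222.45 mL.

222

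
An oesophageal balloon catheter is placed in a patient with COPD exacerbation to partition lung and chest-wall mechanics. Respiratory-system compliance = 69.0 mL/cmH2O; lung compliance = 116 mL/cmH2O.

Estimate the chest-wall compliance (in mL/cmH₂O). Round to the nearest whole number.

1/Ccw = 1/Crs − 1/CL.
1/Ccw = 1/69.0 − 1/116 = 0.005872.
Ccw = 170.3 mL/cmH2O.

170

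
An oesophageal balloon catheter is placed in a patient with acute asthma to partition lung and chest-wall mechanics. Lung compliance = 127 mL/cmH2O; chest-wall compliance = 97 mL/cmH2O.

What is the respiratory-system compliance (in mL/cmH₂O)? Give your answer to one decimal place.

Lung and chest wall are elastances in series: 1/Crs = 1/CL + 1/Ccw.
1/Crs = 1/127 + 1/97 = 0.01818.
Crs = 55.006 mL/cmH2O.

55.0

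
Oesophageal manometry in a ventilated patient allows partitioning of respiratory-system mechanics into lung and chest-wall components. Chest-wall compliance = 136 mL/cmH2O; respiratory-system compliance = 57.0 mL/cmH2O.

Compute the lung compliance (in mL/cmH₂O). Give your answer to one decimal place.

1/CL = 1/Crs − 1/Ccw.
1/CL = 1/57.0 − 1/136 = 0.01019.
CL = 98.135 mL/cmH2O.

98.1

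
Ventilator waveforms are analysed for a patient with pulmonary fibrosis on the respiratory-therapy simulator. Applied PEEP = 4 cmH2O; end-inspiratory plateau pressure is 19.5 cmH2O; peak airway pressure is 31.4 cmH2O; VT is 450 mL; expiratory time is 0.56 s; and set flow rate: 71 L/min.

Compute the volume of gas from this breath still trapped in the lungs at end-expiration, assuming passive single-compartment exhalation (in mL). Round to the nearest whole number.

66

Flow: 71 L/min ÷ 60 = 1.1833 L/s.
R = (PIP − Pplat)/V̇ = (31.4 − 19.5) / 1.1833 = 11.9/1.1833 = 10.057 cmH2O·s/L.
C = Vt/(Pplat − PEEP) = 450.0 / (19.5 − 4) = 450.0/15.5 = 29.032 mL/cmH2O.
τ = R × C = 10.057 × 0.02903 L/cmH2O = 0.292 s.
Fraction remaining = e^(−Te/τ) = e^(−0.56/0.292) = 0.1469.
Trapped volume = 450.0 × 0.1469 = 66.105 mL.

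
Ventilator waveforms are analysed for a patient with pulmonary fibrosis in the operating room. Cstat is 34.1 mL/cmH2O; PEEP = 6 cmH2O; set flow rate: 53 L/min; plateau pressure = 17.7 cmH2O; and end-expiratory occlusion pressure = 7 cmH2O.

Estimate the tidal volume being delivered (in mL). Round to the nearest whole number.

365

End-expiratory occlusion gives total PEEP = 7 cmH2O (intrinsic PEEP = 7 − 6 = 1). Use total PEEP for the elastic gradient.
Vt = Cstat × (Pplat − PEEPtotal) = 34.1 × (17.7 − 7) = 34.1 × 10.7 = 364.87 mL.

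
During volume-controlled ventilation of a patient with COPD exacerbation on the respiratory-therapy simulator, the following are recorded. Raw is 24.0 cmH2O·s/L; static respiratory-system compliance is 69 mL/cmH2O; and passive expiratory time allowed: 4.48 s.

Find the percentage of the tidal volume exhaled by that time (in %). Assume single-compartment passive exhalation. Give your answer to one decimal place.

τ = R × C = 24.0 × 69 mL/cmH2O = 24.0 × 0.069 L/cmH2O = 1.656 s.
Passive exhalation: V(t)/V₀ = e^(−t/τ) = e^(−4.48/1.656) = 0.06685.
Fraction exhaled = 1 − 0.06685 = 0.9332 → 93.32%.

93.3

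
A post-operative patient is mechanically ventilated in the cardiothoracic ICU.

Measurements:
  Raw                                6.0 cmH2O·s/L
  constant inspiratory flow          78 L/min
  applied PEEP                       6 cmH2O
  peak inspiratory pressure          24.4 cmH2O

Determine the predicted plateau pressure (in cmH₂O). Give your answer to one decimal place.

16.6

Flow: 78 L/min ÷ 60 = 1.3 L/s.
Pplat = PIP − Raw × flow = 24.4 − 6.0 × 1.3 = 24.4 − 7.8 = 16.6 cmH2O.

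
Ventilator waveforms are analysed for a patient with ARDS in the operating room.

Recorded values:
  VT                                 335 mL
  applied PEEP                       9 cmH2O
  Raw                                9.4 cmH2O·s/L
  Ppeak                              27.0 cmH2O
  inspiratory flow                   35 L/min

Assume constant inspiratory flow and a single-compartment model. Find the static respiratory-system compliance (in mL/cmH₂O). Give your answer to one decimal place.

Flow: 35 L/min ÷ 60 = 0.5833 L/s.
Equation of motion (constant flow): PIP = Vt/C + R·V̇ + PEEP.
Vt/C = PIP − R·V̇ − PEEP = 27.0 − 9.4×0.5833 − 9 = 27.0 − 5.483 − 9 = 12.517 cmH2O.
C = Vt / 12.517 = 335 / 12.517 = 26.764 mL/cmH2O.

26.8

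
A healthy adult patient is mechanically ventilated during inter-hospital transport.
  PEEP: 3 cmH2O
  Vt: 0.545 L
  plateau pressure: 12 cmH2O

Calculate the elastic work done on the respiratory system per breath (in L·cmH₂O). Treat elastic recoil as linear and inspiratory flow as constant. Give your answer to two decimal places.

2.45

Elastic work ≈ ½ × (Pplat − PEEP) × Vt = 0.5 × (12 − 3) × 0.545 L = 0.5 × 9.0 × 0.545 = 2.453 L·cmH2O.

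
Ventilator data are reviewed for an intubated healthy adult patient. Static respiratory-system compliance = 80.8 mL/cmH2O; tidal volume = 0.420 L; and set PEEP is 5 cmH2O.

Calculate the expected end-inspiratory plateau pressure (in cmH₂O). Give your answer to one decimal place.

10.2

Pplat = PEEP + Vt / Cstat = 5 + 420 / 80.8 = 5 + 5.198 = 10.198 cmH2O.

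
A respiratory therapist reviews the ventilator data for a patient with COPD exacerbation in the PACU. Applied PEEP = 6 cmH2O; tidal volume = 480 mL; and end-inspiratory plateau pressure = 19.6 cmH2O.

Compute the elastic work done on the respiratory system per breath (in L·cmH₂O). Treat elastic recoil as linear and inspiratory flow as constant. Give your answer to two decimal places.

Elastic work ≈ ½ × (Pplat − PEEP) × Vt = 0.5 × (19.6 − 6) × 0.480 L = 0.5 × 13.6 × 0.480 = 3.264 L·cmH2O.

3.26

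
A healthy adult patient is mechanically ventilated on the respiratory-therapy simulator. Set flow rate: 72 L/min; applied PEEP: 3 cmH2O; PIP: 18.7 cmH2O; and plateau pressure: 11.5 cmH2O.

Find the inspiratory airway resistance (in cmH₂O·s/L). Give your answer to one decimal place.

6.0

Flow: 72 L/min ÷ 60 = 1.2 L/s.
Raw = (PIP − Pplat) / flow = (18.7 − 11.5) / 1.2 = 7.2 / 1.2 = 6.0 cmH2O·s/L.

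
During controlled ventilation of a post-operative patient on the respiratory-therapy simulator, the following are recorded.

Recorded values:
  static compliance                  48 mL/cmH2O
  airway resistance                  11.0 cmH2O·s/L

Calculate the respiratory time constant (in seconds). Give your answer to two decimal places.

τ = R × C = 11.0 × 48 mL/cmH2O = 11.0 × 0.048 L/cmH2O = 0.528 s.

0.53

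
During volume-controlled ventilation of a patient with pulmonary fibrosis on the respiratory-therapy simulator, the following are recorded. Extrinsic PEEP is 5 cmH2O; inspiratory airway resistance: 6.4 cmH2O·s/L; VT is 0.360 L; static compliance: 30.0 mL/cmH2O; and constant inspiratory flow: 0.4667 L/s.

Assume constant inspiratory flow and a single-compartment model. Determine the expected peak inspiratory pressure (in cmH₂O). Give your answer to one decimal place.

Equation of motion (constant flow): PIP = Vt/C + R·V̇ + PEEP.
PIP = 360/30.0 + 6.4×0.4667 + 5 = 12.0 + 2.987 + 5 = 19.987 cmH2O.

20.0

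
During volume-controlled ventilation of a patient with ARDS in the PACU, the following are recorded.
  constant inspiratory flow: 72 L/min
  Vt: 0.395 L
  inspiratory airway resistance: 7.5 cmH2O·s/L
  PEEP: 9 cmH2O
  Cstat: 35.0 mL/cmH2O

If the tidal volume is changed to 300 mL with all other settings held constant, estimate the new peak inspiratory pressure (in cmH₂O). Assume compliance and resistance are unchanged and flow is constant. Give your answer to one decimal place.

Flow: 72 L/min ÷ 60 = 1.2 L/s.
PIP = Vt/C + R·V̇ + PEEP (constant-flow equation of motion).
Only the elastic term changes: ΔPIP = ΔVt / C = (300 − 395) / 35.0 = -2.714 cmH2O.
Original PIP = 395/35.0 + 7.5×1.2 + 9 = 29.286 cmH2O; new PIP = 29.286 + (-2.714) = 26.572 cmH2O.

26.6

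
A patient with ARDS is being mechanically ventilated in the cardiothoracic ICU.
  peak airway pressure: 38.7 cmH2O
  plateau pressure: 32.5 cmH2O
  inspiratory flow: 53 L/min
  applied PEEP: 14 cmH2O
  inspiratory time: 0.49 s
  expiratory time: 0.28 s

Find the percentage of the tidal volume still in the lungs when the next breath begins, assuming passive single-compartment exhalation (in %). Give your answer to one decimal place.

Flow: 53 L/min ÷ 60 = 0.8833 L/s.
Vt = flow × Ti = 0.8833 L/s × 0.49 s × 1000 mL/L = 432.82 mL.
R = (PIP − Pplat)/V̇ = (38.7 − 32.5) / 0.8833 = 6.2/0.8833 = 7.019 cmH2O·s/L.
C = Vt/(Pplat − PEEP) = 432.82 / (32.5 − 14) = 432.82/18.5 = 23.396 mL/cmH2O.
τ = R × C = 7.019 × 0.0234 L/cmH2O = 0.1642 s.
Fraction remaining at end-expiration = e^(−Te/τ) = e^(−0.28/0.1642) = 0.1817 → 18.17%.

18.2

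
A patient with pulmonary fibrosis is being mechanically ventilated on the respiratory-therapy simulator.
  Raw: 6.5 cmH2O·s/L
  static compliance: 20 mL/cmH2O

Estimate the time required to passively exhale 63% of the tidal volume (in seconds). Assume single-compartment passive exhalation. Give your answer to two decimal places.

0.13

τ = R × C = 6.5 × 20 mL/cmH2O = 6.5 × 0.020 L/cmH2O = 0.13 s.
Exhaled fraction f = 1 − e^(−t/τ) → t = −τ·ln(1 − f) = −0.13·ln(0.37) = 0.1293 s.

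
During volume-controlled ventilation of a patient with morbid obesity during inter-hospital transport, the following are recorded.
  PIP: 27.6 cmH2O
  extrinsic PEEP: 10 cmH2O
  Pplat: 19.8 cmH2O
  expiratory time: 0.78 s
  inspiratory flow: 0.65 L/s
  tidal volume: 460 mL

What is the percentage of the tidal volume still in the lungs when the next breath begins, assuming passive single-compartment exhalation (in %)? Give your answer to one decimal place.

R = (PIP − Pplat)/V̇ = (27.6 − 19.8) / 0.65 = 7.8/0.65 = 12.0 cmH2O·s/L.
C = Vt/(Pplat − PEEP) = 460.0 / (19.8 − 10) = 460.0/9.8 = 46.939 mL/cmH2O.
τ = R × C = 12.0 × 0.04694 L/cmH2O = 0.5633 s.
Fraction remaining at end-expiration = e^(−Te/τ) = e^(−0.78/0.5633) = 0.2504 → 25.04%.

25.0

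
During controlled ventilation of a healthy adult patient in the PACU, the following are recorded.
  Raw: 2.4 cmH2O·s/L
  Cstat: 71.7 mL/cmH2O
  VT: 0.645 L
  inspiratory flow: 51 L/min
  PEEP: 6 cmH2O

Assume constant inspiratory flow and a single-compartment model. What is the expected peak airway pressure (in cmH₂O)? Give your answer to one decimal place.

17.0

Flow: 51 L/min ÷ 60 = 0.85 L/s.
Equation of motion (constant flow): PIP = Vt/C + R·V̇ + PEEP.
PIP = 645/71.7 + 2.4×0.85 + 6 = 8.996 + 2.04 + 6 = 17.036 cmH2O.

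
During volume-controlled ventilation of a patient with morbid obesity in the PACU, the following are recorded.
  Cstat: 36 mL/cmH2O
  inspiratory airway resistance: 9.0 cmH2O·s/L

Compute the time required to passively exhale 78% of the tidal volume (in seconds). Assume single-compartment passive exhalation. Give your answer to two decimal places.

τ = R × C = 9.0 × 36 mL/cmH2O = 9.0 × 0.036 L/cmH2O = 0.324 s.
Exhaled fraction f = 1 − e^(−t/τ) → t = −τ·ln(1 − f) = −0.324·ln(0.22) = 0.4906 s.

0.49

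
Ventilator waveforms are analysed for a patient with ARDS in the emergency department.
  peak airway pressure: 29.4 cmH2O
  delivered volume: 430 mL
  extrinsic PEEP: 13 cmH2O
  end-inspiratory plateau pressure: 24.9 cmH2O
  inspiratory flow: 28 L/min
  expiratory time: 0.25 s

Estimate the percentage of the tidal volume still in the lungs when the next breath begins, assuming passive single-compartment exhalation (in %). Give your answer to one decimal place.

48.8

Flow: 28 L/min ÷ 60 = 0.4667 L/s.
R = (PIP − Pplat)/V̇ = (29.4 − 24.9) / 0.4667 = 4.5/0.4667 = 9.642 cmH2O·s/L.
C = Vt/(Pplat − PEEP) = 430.0 / (24.9 − 13) = 430.0/11.9 = 36.134 mL/cmH2O.
τ = R × C = 9.642 × 0.03613 L/cmH2O = 0.3484 s.
Fraction remaining at end-expiration = e^(−Te/τ) = e^(−0.25/0.3484) = 0.4879 → 48.79%.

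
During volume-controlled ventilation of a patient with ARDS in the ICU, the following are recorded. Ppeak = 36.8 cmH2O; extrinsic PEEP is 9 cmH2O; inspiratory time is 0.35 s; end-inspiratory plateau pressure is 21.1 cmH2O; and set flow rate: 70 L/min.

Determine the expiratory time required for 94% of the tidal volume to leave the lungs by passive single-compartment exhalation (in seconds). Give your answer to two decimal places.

1.28

Flow: 70 L/min ÷ 60 = 1.1667 L/s.
Vt = flow × Ti = 1.1667 L/s × 0.35 s × 1000 mL/L = 408.35 mL.
R = (PIP − Pplat)/V̇ = (36.8 − 21.1) / 1.1667 = 15.7/1.1667 = 13.457 cmH2O·s/L.
C = Vt/(Pplat − PEEP) = 408.35 / (21.1 − 9) = 408.35/12.1 = 33.748 mL/cmH2O.
τ = R × C = 13.457 × 0.03375 L/cmH2O = 0.4542 s.
t = −τ·ln(1 − 0.94) = −0.4542·ln(0.06) = 1.278 s.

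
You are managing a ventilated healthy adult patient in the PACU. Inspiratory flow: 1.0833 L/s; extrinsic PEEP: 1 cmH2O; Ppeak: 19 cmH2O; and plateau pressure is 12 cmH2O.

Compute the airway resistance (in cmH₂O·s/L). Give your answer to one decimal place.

Raw = (PIP − Pplat) / flow = (19 − 12) / 1.0833 = 7.0 / 1.0833 = 6.462 cmH2O·s/L.

6.5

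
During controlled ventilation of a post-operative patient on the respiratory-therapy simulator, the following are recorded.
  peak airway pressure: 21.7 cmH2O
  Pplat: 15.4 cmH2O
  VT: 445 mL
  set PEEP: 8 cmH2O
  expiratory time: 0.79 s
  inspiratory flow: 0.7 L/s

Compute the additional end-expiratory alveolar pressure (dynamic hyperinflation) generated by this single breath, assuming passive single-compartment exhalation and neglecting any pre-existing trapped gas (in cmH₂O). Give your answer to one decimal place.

R = (PIP − Pplat)/V̇ = (21.7 − 15.4) / 0.7 = 6.3/0.7 = 9.0 cmH2O·s/L.
C = Vt/(Pplat − PEEP) = 445.0 / (15.4 − 8) = 445.0/7.4 = 60.135 mL/cmH2O.
τ = R × C = 9.0 × 0.06014 L/cmH2O = 0.5413 s.
Fraction remaining = e^(−Te/τ) = e^(−0.79/0.5413) = 0.2324; trapped volume = 445.0 × 0.2324 = 103.42 mL.
Additional alveolar pressure from trapping ≈ V_trapped / C = 103.42 / 60.135 = 1.72 cmH2O.

1.7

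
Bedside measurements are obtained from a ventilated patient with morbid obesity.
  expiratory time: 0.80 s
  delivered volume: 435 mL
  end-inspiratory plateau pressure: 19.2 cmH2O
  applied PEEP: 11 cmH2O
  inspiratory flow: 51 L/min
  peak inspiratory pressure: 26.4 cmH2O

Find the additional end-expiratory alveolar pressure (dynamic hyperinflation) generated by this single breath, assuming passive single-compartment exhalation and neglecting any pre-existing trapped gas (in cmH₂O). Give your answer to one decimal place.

Flow: 51 L/min ÷ 60 = 0.85 L/s.
R = (PIP − Pplat)/V̇ = (26.4 − 19.2) / 0.85 = 7.2/0.85 = 8.471 cmH2O·s/L.
C = Vt/(Pplat − PEEP) = 435.0 / (19.2 − 11) = 435.0/8.2 = 53.049 mL/cmH2O.
τ = R × C = 8.471 × 0.05305 L/cmH2O = 0.4494 s.
Fraction remaining = e^(−Te/τ) = e^(−0.80/0.4494) = 0.1686; trapped volume = 435.0 × 0.1686 = 73.341 mL.
Additional alveolar pressure from trapping ≈ V_trapped / C = 73.341 / 53.049 = 1.383 cmH2O.

1.4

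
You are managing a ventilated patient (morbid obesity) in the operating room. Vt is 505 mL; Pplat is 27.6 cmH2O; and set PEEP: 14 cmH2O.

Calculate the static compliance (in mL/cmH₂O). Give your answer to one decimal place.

37.1

Cstat = Vt / (Pplat − PEEP) = 505 / (27.6 − 14) = 505 / 13.6 = 37.132 mL/cmH2O.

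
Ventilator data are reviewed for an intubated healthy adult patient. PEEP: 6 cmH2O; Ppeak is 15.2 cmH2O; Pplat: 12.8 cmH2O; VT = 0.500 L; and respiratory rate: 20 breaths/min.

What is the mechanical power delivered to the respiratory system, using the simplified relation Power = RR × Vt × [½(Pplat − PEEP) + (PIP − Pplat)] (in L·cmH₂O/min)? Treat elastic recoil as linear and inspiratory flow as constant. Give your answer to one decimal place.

Per-breath work = Vt × [½(Pplat−PEEP) + (PIP−Pplat)] = 0.500 × [0.5×6.8 + 2.4] = 0.500 × 5.8 = 2.9 L·cmH2O.
Power = 20 × 2.9 = 58.0 L·cmH2O/min.

58.0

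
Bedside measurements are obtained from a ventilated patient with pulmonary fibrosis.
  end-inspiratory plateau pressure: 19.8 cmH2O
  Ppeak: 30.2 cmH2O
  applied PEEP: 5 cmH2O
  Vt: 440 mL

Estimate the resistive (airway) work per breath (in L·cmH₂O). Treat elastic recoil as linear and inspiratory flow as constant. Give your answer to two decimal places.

With constant inspiratory flow the resistive pressure is constant at PIP − Pplat = 30.2 − 19.8 = 10.4 cmH2O, so resistive work = 10.4 × 0.440 = 4.576 L·cmH2O.

4.58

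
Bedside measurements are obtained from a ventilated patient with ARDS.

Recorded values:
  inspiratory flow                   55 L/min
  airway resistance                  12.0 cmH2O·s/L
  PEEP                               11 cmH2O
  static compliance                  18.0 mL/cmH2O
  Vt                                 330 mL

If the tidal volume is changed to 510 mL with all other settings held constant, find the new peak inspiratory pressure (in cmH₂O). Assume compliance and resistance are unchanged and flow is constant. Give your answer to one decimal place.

50.3

Flow: 55 L/min ÷ 60 = 0.9167 L/s.
PIP = Vt/C + R·V̇ + PEEP (constant-flow equation of motion).
Only the elastic term changes: ΔPIP = ΔVt / C = (510 − 330) / 18.0 = 10.0 cmH2O.
Original PIP = 330/18.0 + 12.0×0.9167 + 11 = 40.334 cmH2O; new PIP = 40.334 + (10.0) = 50.334 cmH2O.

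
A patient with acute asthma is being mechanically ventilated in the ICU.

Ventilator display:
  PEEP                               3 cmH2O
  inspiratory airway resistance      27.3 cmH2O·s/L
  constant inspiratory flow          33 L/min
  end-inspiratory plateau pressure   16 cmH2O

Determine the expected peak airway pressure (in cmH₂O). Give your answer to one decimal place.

31.0

Flow: 33 L/min ÷ 60 = 0.55 L/s.
PIP = Pplat + Raw × flow = 16 + 27.3 × 0.55 = 16 + 15.015 = 31.015 cmH2O.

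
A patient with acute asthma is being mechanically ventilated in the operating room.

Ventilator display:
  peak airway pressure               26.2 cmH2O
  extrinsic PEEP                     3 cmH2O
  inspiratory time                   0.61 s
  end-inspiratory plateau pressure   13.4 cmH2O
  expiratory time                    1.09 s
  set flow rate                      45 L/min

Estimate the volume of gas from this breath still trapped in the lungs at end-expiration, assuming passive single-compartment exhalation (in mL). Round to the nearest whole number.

Flow: 45 L/min ÷ 60 = 0.75 L/s.
Vt = flow × Ti = 0.75 L/s × 0.61 s × 1000 mL/L = 457.5 mL.
R = (PIP − Pplat)/V̇ = (26.2 − 13.4) / 0.75 = 12.8/0.75 = 17.067 cmH2O·s/L.
C = Vt/(Pplat − PEEP) = 457.5 / (13.4 − 3) = 457.5/10.4 = 43.99 mL/cmH2O.
τ = R × C = 17.067 × 0.04399 L/cmH2O = 0.7508 s.
Fraction remaining = e^(−Te/τ) = e^(−1.09/0.7508) = 0.2342.
Trapped volume = 457.5 × 0.2342 = 107.15 mL.

107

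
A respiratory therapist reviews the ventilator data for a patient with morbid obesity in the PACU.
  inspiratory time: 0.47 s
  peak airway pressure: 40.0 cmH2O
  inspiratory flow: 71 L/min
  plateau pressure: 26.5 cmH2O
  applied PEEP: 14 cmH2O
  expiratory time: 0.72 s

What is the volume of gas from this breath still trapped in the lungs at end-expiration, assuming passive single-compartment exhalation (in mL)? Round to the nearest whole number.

135

Flow: 71 L/min ÷ 60 = 1.1833 L/s.
Vt = flow × Ti = 1.1833 L/s × 0.47 s × 1000 mL/L = 556.15 mL.
R = (PIP − Pplat)/V̇ = (40.0 − 26.5) / 1.1833 = 13.5/1.1833 = 11.409 cmH2O·s/L.
C = Vt/(Pplat − PEEP) = 556.15 / (26.5 − 14) = 556.15/12.5 = 44.492 mL/cmH2O.
τ = R × C = 11.409 × 0.04449 L/cmH2O = 0.5076 s.
Fraction remaining = e^(−Te/τ) = e^(−0.72/0.5076) = 0.2421.
Trapped volume = 556.15 × 0.2421 = 134.64 mL.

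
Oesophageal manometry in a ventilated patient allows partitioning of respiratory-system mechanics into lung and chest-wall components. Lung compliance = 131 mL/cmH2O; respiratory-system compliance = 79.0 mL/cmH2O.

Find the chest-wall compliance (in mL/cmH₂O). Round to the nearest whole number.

199

1/Ccw = 1/Crs − 1/CL.
1/Ccw = 1/79.0 − 1/131 = 0.005025.
Ccw = 199.0 mL/cmH2O.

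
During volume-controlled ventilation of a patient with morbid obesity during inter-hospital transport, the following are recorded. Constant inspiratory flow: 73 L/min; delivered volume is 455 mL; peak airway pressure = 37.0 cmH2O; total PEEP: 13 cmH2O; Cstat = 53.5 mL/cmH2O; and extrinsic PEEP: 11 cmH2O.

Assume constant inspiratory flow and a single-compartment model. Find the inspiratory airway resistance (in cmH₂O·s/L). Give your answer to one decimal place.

12.7

Flow: 73 L/min ÷ 60 = 1.2167 L/s.
Total PEEP = 13 cmH2O (set 11 + intrinsic 2); this is the baseline alveolar pressure.
Equation of motion (constant flow): PIP = Vt/C + R·V̇ + PEEP.
R·V̇ = PIP − Vt/C − PEEP = 37.0 − 455/53.5 − 13 = 37.0 − 8.505 − 13 = 15.495 cmH2O.
R = 15.495 / 1.2167 = 12.735 cmH2O·s/L.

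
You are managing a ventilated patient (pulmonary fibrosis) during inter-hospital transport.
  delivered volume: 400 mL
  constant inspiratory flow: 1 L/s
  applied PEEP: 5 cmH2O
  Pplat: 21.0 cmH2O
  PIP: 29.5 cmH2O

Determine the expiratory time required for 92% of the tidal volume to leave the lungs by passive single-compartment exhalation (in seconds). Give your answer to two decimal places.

0.54

R = (PIP − Pplat)/V̇ = (29.5 − 21.0) / 1 = 8.5/1 = 8.5 cmH2O·s/L.
C = Vt/(Pplat − PEEP) = 400.0 / (21.0 − 5) = 400.0/16.0 = 25.0 mL/cmH2O.
τ = R × C = 8.5 × 0.025 L/cmH2O = 0.2125 s.
t = −τ·ln(1 − 0.92) = −0.2125·ln(0.08) = 0.5367 s.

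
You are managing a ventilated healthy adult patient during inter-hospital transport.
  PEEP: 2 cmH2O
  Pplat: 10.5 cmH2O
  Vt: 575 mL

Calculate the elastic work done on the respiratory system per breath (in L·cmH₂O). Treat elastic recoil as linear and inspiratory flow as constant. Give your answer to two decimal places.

Elastic work ≈ ½ × (Pplat − PEEP) × Vt = 0.5 × (10.5 − 2) × 0.575 L = 0.5 × 8.5 × 0.575 = 2.444 L·cmH2O.

2.44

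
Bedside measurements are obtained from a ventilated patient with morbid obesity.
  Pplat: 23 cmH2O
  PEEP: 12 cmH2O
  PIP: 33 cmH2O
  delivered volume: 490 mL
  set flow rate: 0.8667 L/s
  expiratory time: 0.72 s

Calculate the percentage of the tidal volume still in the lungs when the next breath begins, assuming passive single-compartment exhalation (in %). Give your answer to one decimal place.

24.6

R = (PIP − Pplat)/V̇ = (33 − 23) / 0.8667 = 10.0/0.8667 = 11.538 cmH2O·s/L.
C = Vt/(Pplat − PEEP) = 490.0 / (23 − 12) = 490.0/11.0 = 44.545 mL/cmH2O.
τ = R × C = 11.538 × 0.04455 L/cmH2O = 0.514 s.
Fraction remaining at end-expiration = e^(−Te/τ) = e^(−0.72/0.514) = 0.2464 → 24.64%.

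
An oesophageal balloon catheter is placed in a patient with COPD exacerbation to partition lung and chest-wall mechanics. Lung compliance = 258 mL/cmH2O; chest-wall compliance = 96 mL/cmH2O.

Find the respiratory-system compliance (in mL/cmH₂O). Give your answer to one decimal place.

70.0

Lung and chest wall are elastances in series: 1/Crs = 1/CL + 1/Ccw.
1/Crs = 1/258 + 1/96 = 0.01429.
Crs = 69.979 mL/cmH2O.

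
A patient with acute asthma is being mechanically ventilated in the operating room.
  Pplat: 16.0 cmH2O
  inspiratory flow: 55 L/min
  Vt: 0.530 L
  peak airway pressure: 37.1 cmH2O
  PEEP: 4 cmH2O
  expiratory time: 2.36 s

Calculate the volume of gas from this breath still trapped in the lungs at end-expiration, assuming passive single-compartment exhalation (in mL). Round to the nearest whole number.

Flow: 55 L/min ÷ 60 = 0.9167 L/s.
R = (PIP − Pplat)/V̇ = (37.1 − 16.0) / 0.9167 = 21.1/0.9167 = 23.017 cmH2O·s/L.
C = Vt/(Pplat − PEEP) = 530.0 / (16.0 − 4) = 530.0/12.0 = 44.167 mL/cmH2O.
τ = R × C = 23.017 × 0.04417 L/cmH2O = 1.017 s.
Fraction remaining = e^(−Te/τ) = e^(−2.36/1.017) = 0.09822.
Trapped volume = 530.0 × 0.09822 = 52.057 mL.

52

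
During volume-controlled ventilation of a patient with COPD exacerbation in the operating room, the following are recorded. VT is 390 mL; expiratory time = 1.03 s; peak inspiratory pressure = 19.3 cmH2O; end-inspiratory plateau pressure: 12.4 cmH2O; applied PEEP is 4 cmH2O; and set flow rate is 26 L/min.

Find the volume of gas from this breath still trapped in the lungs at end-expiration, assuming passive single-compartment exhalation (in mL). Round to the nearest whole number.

97

Flow: 26 L/min ÷ 60 = 0.4333 L/s.
R = (PIP − Pplat)/V̇ = (19.3 − 12.4) / 0.4333 = 6.9/0.4333 = 15.924 cmH2O·s/L.
C = Vt/(Pplat − PEEP) = 390.0 / (12.4 − 4) = 390.0/8.4 = 46.429 mL/cmH2O.
τ = R × C = 15.924 × 0.04643 L/cmH2O = 0.7394 s.
Fraction remaining = e^(−Te/τ) = e^(−1.03/0.7394) = 0.2483.
Trapped volume = 390.0 × 0.2483 = 96.837 mL.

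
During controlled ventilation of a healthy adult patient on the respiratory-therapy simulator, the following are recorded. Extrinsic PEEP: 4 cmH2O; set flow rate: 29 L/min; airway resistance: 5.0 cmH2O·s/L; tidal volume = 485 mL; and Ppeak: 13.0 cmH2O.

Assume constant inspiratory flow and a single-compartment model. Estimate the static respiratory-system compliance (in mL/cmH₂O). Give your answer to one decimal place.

73.7

Flow: 29 L/min ÷ 60 = 0.4833 L/s.
Equation of motion (constant flow): PIP = Vt/C + R·V̇ + PEEP.
Vt/C = PIP − R·V̇ − PEEP = 13.0 − 5.0×0.4833 − 4 = 13.0 − 2.417 − 4 = 6.583 cmH2O.
C = Vt / 6.583 = 485 / 6.583 = 73.675 mL/cmH2O.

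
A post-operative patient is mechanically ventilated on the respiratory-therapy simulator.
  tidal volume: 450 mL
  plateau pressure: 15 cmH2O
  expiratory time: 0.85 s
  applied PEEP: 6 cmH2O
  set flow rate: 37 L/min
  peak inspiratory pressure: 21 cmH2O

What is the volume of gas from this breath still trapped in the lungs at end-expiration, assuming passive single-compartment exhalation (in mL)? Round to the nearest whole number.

Flow: 37 L/min ÷ 60 = 0.6167 L/s.
R = (PIP − Pplat)/V̇ = (21 − 15) / 0.6167 = 6.0/0.6167 = 9.729 cmH2O·s/L.
C = Vt/(Pplat − PEEP) = 450.0 / (15 − 6) = 450.0/9.0 = 50.0 mL/cmH2O.
τ = R × C = 9.729 × 0.05 L/cmH2O = 0.4865 s.
Fraction remaining = e^(−Te/τ) = e^(−0.85/0.4865) = 0.1743.
Trapped volume = 450.0 × 0.1743 = 78.435 mL.

78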